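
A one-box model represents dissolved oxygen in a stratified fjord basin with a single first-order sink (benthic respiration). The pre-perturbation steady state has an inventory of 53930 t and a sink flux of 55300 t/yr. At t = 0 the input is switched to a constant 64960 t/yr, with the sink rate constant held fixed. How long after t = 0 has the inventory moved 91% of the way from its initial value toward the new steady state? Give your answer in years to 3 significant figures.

τ = M₀/F₀ = 53930/55300 = 0.9752 yr.
The remaining gap fraction is e^(−t/τ); 91% covered ⇒ e^(−t/τ) = 0.0900.
t = −τ ln(0.0900) = 0.9752 × 2.408 = 2.348 yr.

2.35 yr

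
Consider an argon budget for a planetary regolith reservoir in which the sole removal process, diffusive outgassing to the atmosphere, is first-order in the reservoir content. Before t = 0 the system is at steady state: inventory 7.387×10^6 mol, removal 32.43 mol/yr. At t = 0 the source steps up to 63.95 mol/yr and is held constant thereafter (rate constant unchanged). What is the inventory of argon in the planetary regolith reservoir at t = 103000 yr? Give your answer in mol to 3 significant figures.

Residence time τ = M₀/F₀ = 227800 yr. The eventual steady state is M_∞ = M₀·(F₁/F₀) = 7.387×10^6 × 63.95/32.43 = 1.4567×10^7 mol.
The anomaly ΔM(t) = M(t) − M_∞ decays as ΔM₀·e^(−t/τ) with ΔM₀ = 7.387×10^6 − 1.4567×10^7 = −7.180×10^6 mol.
At t = 103000 yr, e^(−t/τ) = e^(−0.4522) = 0.6362, so ΔM = −4.568×10^6 mol and M = 1.4567×10^7 − 4.568×10^6 = 9.9987×10^6 mol.

1.00×10^7 mol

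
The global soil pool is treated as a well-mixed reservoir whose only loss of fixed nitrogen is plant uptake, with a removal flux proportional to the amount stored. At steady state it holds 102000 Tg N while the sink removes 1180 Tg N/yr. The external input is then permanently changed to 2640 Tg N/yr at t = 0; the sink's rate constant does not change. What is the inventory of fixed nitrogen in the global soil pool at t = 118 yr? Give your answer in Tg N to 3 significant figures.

196000 Tg N

τ = M₀/F₀ = 102000/1180 = 86.44 yr; rate constant k = 1/τ.
New steady state M_∞ = F₁/k = F₁·τ = 2640 × 86.44 = 228200 Tg N.
M(t) = M_∞ + (M₀ − M_∞)·e^(−t/τ); t/τ = 118/86.44 = 1.365, so e^(−t/τ) = 0.2554.
M(t) = 228200 − 126200 × 0.2554 = 195980 Tg N.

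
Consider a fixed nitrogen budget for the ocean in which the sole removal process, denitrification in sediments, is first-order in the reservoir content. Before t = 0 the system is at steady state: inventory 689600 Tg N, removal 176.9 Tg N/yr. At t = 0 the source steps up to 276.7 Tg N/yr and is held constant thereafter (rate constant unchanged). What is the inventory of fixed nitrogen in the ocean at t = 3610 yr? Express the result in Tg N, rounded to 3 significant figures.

τ = M₀/F₀ = 689600/176.9 = 3898 yr; rate constant k = 1/τ.
New steady state M_∞ = F₁/k = F₁·τ = 276.7 × 3898 = 1.0786×10^6 Tg N.
M(t) = M_∞ + (M₀ − M_∞)·e^(−t/τ); t/τ = 3610/3898 = 0.9261, so e^(−t/τ) = 0.3961.
M(t) = 1.0786×10^6 − 389000 × 0.3961 = 924540 Tg N.

925000 Tg N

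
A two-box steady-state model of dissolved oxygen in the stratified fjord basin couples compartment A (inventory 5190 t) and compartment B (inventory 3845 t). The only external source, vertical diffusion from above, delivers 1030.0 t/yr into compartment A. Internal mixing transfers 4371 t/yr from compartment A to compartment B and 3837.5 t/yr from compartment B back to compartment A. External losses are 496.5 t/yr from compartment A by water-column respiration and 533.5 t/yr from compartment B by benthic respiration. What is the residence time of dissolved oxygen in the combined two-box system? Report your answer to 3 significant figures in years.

8.77 yr

Treat the two boxes together as one reservoir: the mixing fluxes between them are internal recycling, so τ = ΣM / Σ(external losses).
M_total = 5190 + 3845 = 9035.0 t.
ΣF_external_out = 496.5 + 533.5 = 1030.0 t/yr.
τ = M_total / ΣF_ext = 9035.0 / 1030.0 = 8.772 yr.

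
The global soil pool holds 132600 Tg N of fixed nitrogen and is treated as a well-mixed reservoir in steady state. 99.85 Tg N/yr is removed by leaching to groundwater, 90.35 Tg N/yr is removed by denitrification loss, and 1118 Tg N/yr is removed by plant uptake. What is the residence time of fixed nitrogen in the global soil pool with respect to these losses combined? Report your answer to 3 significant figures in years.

101 yr

Total removal = 99.85 + 90.35 + 1118 = 1308.2 Tg N/yr.
τ = M / ΣF_out = 132600 / 1308.2 = 101.4 yr.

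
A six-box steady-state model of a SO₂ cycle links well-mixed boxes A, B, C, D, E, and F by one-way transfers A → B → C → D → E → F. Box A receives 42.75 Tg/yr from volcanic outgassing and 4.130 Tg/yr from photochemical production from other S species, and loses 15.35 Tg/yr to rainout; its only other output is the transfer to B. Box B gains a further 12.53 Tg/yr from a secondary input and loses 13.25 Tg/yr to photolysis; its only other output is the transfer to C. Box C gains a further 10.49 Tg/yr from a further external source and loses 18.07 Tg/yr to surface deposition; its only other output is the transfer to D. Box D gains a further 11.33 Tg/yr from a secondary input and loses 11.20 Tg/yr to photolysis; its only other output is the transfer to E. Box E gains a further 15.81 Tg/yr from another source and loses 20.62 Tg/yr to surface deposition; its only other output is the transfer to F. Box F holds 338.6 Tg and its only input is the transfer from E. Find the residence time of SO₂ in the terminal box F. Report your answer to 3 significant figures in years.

Box A: F(A→B) = (42.75 + 4.130) − 15.35 = 31.530 Tg/yr.
Box B: F(B→C) = (31.530 + 12.53) − 13.25 = 30.810 Tg/yr.
Box C: F(C→D) = (30.810 + 10.49) − 18.07 = 23.230 Tg/yr.
Box D: F(D→E) = (23.230 + 11.33) − 11.20 = 23.360 Tg/yr.
Box E: F(E→F) = (23.360 + 15.81) − 20.62 = 18.550 Tg/yr.
Box F throughput = its input = 18.550 Tg/yr; τ = 338.6 / 18.550 = 18.25 yr.

18.3 yr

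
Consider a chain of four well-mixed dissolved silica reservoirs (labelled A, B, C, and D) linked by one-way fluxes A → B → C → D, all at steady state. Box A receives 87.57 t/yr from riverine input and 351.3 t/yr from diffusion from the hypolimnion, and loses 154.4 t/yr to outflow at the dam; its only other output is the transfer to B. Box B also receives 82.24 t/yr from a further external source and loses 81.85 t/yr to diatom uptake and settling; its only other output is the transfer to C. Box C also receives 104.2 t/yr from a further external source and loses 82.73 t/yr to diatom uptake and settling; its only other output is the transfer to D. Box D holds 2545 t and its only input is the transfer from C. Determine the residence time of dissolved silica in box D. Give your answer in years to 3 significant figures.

8.31 yr

Box A: F(A→B) = (87.57 + 351.3) − 154.4 = 284.47 t/yr.
Box B: F(B→C) = (284.47 + 82.24) − 81.85 = 284.86 t/yr.
Box C: F(C→D) = (284.86 + 104.2) − 82.73 = 306.33 t/yr.
Box D throughput = its input = 306.33 t/yr; τ = 2545 / 306.33 = 8.308 yr.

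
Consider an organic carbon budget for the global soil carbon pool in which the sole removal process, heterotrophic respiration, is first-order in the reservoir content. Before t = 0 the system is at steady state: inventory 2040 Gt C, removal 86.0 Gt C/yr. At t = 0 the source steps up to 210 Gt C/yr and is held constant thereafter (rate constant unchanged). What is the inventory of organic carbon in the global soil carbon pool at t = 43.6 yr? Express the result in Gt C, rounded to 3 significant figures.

τ = M₀/F₀ = 2040/86.0 = 23.72 yr; rate constant k = 1/τ.
New steady state M_∞ = F₁/k = F₁·τ = 210 × 23.72 = 4981.4 Gt C.
M(t) = M_∞ + (M₀ − M_∞)·e^(−t/τ); t/τ = 43.6/23.72 = 1.838, so e^(−t/τ) = 0.1591.
M(t) = 4981.4 − 2941 × 0.1591 = 4513.3 Gt C.

4510 Gt C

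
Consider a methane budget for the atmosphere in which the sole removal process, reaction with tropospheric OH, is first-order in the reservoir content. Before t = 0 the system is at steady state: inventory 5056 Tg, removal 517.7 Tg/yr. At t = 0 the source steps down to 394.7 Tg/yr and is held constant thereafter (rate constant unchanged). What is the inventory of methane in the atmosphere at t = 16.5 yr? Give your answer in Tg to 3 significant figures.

4080 Tg

τ = M₀/F₀ = 5056/517.7 = 9.766 yr; rate constant k = 1/τ.
New steady state M_∞ = F₁/k = F₁·τ = 394.7 × 9.766 = 3854.7 Tg.
M(t) = M_∞ + (M₀ − M_∞)·e^(−t/τ); t/τ = 16.5/9.766 = 1.689, so e^(−t/τ) = 0.1846.
M(t) = 3854.7 + 1201 × 0.1846 = 4076.5 Tg.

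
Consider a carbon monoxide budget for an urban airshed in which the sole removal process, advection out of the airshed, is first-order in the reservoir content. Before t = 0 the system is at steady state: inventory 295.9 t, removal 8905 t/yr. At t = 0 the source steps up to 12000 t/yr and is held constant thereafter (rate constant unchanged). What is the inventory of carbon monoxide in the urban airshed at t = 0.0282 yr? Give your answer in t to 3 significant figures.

355 t

Residence time τ = M₀/F₀ = 0.03323 yr. The eventual steady state is M_∞ = M₀·(F₁/F₀) = 295.9 × 12000/8905 = 398.74 t.
The anomaly ΔM(t) = M(t) − M_∞ decays as ΔM₀·e^(−t/τ) with ΔM₀ = 295.9 − 398.74 = −102.8 t.
At t = 0.0282 yr, e^(−t/τ) = e^(−0.8487) = 0.4280, so ΔM = −44.01 t and M = 398.74 − 44.01 = 354.73 t.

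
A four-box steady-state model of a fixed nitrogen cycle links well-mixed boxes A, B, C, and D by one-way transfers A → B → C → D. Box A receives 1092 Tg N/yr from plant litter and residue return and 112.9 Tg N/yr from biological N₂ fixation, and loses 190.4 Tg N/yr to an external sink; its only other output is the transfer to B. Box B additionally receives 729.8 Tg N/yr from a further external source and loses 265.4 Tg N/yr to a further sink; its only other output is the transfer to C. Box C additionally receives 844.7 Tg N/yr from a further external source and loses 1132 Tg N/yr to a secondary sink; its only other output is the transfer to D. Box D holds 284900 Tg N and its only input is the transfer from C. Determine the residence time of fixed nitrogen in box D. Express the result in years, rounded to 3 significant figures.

239 yr

Box A: F(A→B) = (1092 + 112.9) − 190.4 = 1014.5 Tg N/yr.
Box B: F(B→C) = (1014.5 + 729.8) − 265.4 = 1478.9 Tg N/yr.
Box C: F(C→D) = (1478.9 + 844.7) − 1132 = 1191.6 Tg N/yr.
Box D throughput = its input = 1191.6 Tg N/yr; τ = 284900 / 1191.6 = 239.1 yr.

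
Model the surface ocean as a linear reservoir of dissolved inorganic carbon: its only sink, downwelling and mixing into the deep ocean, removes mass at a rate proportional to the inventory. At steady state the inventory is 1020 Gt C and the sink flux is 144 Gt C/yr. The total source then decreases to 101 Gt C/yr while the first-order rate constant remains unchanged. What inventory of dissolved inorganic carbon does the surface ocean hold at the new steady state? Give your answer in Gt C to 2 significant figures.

Rate constant k = F/M = 144 / 1020 = 0.1412 yr⁻¹.
At the new steady state, source = k·M_new ⇒ M_new = 101 / 0.1412 = 715.4 Gt C.
(Equivalently M_new = M × F_new/F_old = 1020 × 101/144.)

720 Gt C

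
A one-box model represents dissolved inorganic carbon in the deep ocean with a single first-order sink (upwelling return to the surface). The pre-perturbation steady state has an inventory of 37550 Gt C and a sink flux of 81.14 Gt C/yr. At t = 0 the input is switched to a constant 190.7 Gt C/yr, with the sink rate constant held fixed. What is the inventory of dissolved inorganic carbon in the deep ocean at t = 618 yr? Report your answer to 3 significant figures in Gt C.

τ = M₀/F₀ = 37550/81.14 = 462.8 yr; rate constant k = 1/τ.
New steady state M_∞ = F₁/k = F₁·τ = 190.7 × 462.8 = 88252 Gt C.
M(t) = M_∞ + (M₀ − M_∞)·e^(−t/τ); t/τ = 618/462.8 = 1.335, so e^(−t/τ) = 0.2631.
M(t) = 88252 − 50700 × 0.2631 = 74915 Gt C.

74900 Gt C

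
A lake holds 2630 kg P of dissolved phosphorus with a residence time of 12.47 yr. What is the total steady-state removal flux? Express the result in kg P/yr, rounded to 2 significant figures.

F = M / τ = 2630 / 12.47 = 210.9 kg P/yr.

210 kg P/yr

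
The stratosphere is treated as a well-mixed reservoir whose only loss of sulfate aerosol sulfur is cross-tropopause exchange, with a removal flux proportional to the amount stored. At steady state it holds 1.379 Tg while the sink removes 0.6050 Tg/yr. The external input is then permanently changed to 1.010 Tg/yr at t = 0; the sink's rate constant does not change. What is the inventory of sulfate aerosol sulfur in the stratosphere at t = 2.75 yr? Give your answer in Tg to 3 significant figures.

2.03 Tg

The sink rate constant is k = F₀/M₀ = 0.6050/1.379 = 0.4387 yr⁻¹.
Solving dM/dt = F₁ − kM with M(0) = M₀ gives M(t) = F₁/k + (M₀ − F₁/k)·e^(−kt).
F₁/k = 1.010/0.4387 = 2.3021 Tg; kt = 0.4387 × 2.75 = 1.206, e^(−kt) = 0.2992.
M(2.75) = 2.3021 + (1.379 − 2.3021) × 0.2992 = 2.3021 − 0.2762 = 2.0259 Tg.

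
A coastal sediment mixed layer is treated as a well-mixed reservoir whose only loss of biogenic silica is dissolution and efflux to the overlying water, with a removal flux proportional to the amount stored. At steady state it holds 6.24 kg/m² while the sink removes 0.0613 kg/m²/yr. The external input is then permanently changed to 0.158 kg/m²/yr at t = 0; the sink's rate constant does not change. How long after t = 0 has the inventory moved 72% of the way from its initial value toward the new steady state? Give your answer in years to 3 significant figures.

τ = M₀/F₀ = 6.24/0.0613 = 101.8 yr.
The remaining gap fraction is e^(−t/τ); 72% covered ⇒ e^(−t/τ) = 0.280.
t = −τ ln(0.280) = 101.8 × 1.273 = 129.6 yr.

130 yr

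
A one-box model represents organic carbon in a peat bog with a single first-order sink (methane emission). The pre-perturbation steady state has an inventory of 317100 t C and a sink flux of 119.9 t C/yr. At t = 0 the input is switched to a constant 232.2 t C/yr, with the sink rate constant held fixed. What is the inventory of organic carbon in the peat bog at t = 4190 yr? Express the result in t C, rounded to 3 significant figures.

553000 t C

Residence time τ = M₀/F₀ = 2645 yr. The eventual steady state is M_∞ = M₀·(F₁/F₀) = 317100 × 232.2/119.9 = 614100 t C.
The anomaly ΔM(t) = M(t) − M_∞ decays as ΔM₀·e^(−t/τ) with ΔM₀ = 317100 − 614100 = −297000 t C.
At t = 4190 yr, e^(−t/τ) = e^(−1.584) = 0.2051, so ΔM = −60910 t C and M = 614100 − 60910 = 553190 t C.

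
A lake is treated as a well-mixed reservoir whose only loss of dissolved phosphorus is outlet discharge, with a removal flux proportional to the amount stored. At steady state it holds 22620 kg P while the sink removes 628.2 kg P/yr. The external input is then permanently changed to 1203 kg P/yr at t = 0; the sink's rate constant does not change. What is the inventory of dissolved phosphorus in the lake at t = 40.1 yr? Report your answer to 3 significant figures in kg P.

36500 kg P

The sink rate constant is k = F₀/M₀ = 628.2/22620 = 0.02777 yr⁻¹.
Solving dM/dt = F₁ − kM with M(0) = M₀ gives M(t) = F₁/k + (M₀ − F₁/k)·e^(−kt).
F₁/k = 1203/0.02777 = 43317 kg P; kt = 0.02777 × 40.1 = 1.114, e^(−kt) = 0.3284.
M(40.1) = 43317 + (22620 − 43317) × 0.3284 = 43317 − 6796 = 36521 kg P.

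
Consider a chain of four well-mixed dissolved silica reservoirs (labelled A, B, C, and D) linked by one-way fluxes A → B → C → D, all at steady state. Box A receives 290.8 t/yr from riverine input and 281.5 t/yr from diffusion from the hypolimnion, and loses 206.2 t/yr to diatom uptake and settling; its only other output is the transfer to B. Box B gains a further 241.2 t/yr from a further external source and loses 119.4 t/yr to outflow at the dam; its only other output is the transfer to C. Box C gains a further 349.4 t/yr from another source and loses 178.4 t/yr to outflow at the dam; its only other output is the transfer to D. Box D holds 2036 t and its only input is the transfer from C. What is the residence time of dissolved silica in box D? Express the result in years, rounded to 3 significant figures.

Box A: F(A→B) = (290.8 + 281.5) − 206.2 = 366.10 t/yr.
Box B: F(B→C) = (366.10 + 241.2) − 119.4 = 487.90 t/yr.
Box C: F(C→D) = (487.90 + 349.4) − 178.4 = 658.90 t/yr.
Box D throughput = its input = 658.90 t/yr; τ = 2036 / 658.90 = 3.090 yr.

3.09 yr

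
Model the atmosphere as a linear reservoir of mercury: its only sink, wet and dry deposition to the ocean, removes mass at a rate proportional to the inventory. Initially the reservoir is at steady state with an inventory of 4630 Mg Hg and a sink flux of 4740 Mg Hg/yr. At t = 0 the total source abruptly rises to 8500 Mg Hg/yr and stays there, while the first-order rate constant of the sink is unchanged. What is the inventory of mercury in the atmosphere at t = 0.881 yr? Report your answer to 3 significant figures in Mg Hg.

Residence time τ = M₀/F₀ = 0.9768 yr. The eventual steady state is M_∞ = M₀·(F₁/F₀) = 4630 × 8500/4740 = 8302.7 Mg Hg.
The anomaly ΔM(t) = M(t) − M_∞ decays as ΔM₀·e^(−t/τ) with ΔM₀ = 4630 − 8302.7 = −3673 Mg Hg.
At t = 0.881 yr, e^(−t/τ) = e^(−0.9019) = 0.4058, so ΔM = −1490 Mg Hg and M = 8302.7 − 1490 = 6812.4 Mg Hg.

6810 Mg Hg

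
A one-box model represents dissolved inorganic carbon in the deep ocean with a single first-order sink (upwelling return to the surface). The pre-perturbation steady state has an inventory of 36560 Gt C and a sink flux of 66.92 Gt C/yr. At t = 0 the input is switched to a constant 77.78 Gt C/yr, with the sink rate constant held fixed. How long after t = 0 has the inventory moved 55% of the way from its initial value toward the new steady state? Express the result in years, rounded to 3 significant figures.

τ = M₀/F₀ = 36560/66.92 = 546.3 yr.
The remaining gap fraction is e^(−t/τ); 55% covered ⇒ e^(−t/τ) = 0.450.
t = −τ ln(0.450) = 546.3 × 0.7985 = 436.2 yr.

436 yr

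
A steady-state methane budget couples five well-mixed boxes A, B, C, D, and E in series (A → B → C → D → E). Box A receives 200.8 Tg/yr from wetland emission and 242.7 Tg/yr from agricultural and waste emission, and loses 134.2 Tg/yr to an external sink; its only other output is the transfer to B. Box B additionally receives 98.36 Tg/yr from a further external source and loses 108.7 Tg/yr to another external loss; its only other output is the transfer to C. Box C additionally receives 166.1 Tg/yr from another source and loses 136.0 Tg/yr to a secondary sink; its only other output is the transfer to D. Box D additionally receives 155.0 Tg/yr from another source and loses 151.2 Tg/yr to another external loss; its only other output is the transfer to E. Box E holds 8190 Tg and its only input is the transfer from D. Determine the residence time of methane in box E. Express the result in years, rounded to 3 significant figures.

24.6 yr

Box A: F(A→B) = (200.8 + 242.7) − 134.2 = 309.30 Tg/yr.
Box B: F(B→C) = (309.30 + 98.36) − 108.7 = 298.96 Tg/yr.
Box C: F(C→D) = (298.96 + 166.1) − 136.0 = 329.06 Tg/yr.
Box D: F(D→E) = (329.06 + 155.0) − 151.2 = 332.86 Tg/yr.
Box E throughput = its input = 332.86 Tg/yr; τ = 8190 / 332.86 = 24.60 yr.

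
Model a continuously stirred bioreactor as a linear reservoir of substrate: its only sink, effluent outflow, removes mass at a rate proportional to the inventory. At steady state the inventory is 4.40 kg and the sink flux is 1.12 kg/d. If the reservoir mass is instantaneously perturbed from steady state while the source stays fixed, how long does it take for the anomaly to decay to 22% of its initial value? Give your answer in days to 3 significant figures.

5.95 d

For a linear reservoir the anomaly decays as exp(−t/τ) with τ = M/F = 4.40/1.12 = 3.929 d.
exp(−t/τ) = 0.22 ⇒ t = −τ ln(0.22) = 3.929 × 1.514 = 5.948 d.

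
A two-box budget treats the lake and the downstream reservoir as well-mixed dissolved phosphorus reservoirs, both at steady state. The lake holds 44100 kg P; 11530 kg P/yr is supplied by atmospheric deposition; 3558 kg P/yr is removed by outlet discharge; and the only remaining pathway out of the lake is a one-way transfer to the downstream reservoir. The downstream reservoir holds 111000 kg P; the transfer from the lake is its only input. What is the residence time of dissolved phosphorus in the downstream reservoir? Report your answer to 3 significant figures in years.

Balance the lake: ΣF_in = 11530 kg P/yr.
Transfer to the downstream reservoir = ΣF_in − (3558) = 7972.0 kg P/yr.
At steady state the output of the downstream reservoir equals its input, 7972.0 kg P/yr.
τ = M / F = 111000 / 7972.0 = 13.92 yr.

13.9 yr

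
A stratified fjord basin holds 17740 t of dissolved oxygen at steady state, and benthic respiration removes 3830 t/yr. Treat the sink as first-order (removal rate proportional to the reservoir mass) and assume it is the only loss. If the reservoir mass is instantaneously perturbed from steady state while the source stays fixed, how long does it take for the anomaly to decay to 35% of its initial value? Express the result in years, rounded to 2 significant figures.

4.9 yr

For a linear reservoir the anomaly decays as exp(−t/τ) with τ = M/F = 17740/3830 = 4.632 yr.
exp(−t/τ) = 0.35 ⇒ t = −τ ln(0.35) = 4.632 × 1.050 = 4.863 yr.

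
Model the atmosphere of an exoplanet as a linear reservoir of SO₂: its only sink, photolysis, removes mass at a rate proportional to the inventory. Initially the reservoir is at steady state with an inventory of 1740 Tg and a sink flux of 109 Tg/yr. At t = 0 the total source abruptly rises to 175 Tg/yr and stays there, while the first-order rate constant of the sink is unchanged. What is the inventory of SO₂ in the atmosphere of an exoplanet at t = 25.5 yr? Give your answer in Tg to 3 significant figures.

2580 Tg

Residence time τ = M₀/F₀ = 15.96 yr. The eventual steady state is M_∞ = M₀·(F₁/F₀) = 1740 × 175/109 = 2793.6 Tg.
The anomaly ΔM(t) = M(t) − M_∞ decays as ΔM₀·e^(−t/τ) with ΔM₀ = 1740 − 2793.6 = −1054 Tg.
At t = 25.5 yr, e^(−t/τ) = e^(−1.597) = 0.2024, so ΔM = −213.3 Tg and M = 2793.6 − 213.3 = 2580.3 Tg.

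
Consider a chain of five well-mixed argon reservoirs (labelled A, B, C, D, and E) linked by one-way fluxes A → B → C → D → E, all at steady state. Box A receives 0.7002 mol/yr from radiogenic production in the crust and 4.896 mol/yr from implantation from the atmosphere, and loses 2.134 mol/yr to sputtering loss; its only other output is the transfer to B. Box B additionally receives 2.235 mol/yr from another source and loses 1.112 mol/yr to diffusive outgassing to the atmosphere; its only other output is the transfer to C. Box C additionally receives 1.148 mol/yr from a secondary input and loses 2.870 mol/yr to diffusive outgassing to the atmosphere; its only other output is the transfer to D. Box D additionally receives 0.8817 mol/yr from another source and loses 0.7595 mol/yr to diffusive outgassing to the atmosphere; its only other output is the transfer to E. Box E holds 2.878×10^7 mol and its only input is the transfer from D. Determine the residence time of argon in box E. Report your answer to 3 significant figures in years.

Box A: F(A→B) = (0.7002 + 4.896) − 2.134 = 3.4622 mol/yr.
Box B: F(B→C) = (3.4622 + 2.235) − 1.112 = 4.5852 mol/yr.
Box C: F(C→D) = (4.5852 + 1.148) − 2.870 = 2.8632 mol/yr.
Box D: F(D→E) = (2.8632 + 0.8817) − 0.7595 = 2.9854 mol/yr.
Box E throughput = its input = 2.9854 mol/yr; τ = 2.878×10^7 / 2.9854 = 9.640×10^6 yr.

9.64×10^6 yr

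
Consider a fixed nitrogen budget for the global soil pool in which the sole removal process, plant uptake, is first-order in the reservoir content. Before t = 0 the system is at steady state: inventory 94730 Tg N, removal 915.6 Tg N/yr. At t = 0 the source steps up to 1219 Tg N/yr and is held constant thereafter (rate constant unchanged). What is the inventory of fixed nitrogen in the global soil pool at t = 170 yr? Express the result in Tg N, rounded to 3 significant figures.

120000 Tg N

Residence time τ = M₀/F₀ = 103.5 yr. The eventual steady state is M_∞ = M₀·(F₁/F₀) = 94730 × 1219/915.6 = 126120 Tg N.
The anomaly ΔM(t) = M(t) − M_∞ decays as ΔM₀·e^(−t/τ) with ΔM₀ = 94730 − 126120 = −31390 Tg N.
At t = 170 yr, e^(−t/τ) = e^(−1.643) = 0.1934, so ΔM = −6070 Tg N and M = 126120 − 6070 = 120050 Tg N.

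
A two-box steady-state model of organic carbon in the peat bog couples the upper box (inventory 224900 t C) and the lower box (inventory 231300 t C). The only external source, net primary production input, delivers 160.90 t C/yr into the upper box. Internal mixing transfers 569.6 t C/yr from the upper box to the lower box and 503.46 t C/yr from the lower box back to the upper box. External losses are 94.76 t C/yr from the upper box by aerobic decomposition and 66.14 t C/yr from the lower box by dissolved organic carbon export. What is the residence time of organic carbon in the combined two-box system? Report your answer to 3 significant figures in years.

Residence time in the combined system uses the total inventory and the total *external* removal — internal exchanges between the two boxes cancel.
M_total = 224900 + 231300 = 456200 t C.
ΣF_external_out = 94.76 + 66.14 = 160.90 t C/yr.
τ = M_total / ΣF_ext = 456200 / 160.90 = 2835 yr.

2840 yr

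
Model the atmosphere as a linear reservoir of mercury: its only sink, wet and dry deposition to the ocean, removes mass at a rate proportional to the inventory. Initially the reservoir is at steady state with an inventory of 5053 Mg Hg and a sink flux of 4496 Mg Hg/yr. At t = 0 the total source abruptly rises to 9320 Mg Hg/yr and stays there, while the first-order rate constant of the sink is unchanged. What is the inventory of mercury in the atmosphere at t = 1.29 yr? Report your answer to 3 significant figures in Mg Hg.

8750 Mg Hg

The sink rate constant is k = F₀/M₀ = 4496/5053 = 0.8898 yr⁻¹.
Solving dM/dt = F₁ − kM with M(0) = M₀ gives M(t) = F₁/k + (M₀ − F₁/k)·e^(−kt).
F₁/k = 9320/0.8898 = 10475 Mg Hg; kt = 0.8898 × 1.29 = 1.148, e^(−kt) = 0.3173.
M(1.29) = 10475 + (5053 − 10475) × 0.3173 = 10475 − 1720 = 8754.2 Mg Hg.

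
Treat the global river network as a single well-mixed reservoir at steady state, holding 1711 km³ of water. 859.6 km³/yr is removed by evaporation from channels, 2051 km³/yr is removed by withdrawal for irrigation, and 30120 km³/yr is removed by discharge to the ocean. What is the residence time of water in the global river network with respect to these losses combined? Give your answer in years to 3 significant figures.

Total removal = 859.6 + 2051 + 30120 = 33031 km³/yr.
τ = M / ΣF_out = 1711 / 33031 = 0.05180 yr.

0.0518 yr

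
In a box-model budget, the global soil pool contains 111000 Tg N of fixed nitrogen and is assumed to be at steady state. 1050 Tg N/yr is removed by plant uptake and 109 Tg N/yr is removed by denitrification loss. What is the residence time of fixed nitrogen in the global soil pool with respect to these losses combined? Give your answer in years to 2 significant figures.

Total removal = 1050 + 109.0 = 1159.0 Tg N/yr.
τ = M / ΣF_out = 111000 / 1159.0 = 95.77 yr.

96 yr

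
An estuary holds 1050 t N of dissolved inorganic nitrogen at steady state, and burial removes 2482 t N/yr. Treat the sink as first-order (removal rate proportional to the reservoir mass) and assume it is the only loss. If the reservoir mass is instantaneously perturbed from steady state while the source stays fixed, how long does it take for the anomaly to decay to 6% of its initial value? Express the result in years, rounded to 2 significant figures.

For a linear reservoir the anomaly decays as exp(−t/τ) with τ = M/F = 1050/2482 = 0.4230 yr.
exp(−t/τ) = 0.06 ⇒ t = −τ ln(0.06) = 0.4230 × 2.813 = 1.190 yr.

1.2 yr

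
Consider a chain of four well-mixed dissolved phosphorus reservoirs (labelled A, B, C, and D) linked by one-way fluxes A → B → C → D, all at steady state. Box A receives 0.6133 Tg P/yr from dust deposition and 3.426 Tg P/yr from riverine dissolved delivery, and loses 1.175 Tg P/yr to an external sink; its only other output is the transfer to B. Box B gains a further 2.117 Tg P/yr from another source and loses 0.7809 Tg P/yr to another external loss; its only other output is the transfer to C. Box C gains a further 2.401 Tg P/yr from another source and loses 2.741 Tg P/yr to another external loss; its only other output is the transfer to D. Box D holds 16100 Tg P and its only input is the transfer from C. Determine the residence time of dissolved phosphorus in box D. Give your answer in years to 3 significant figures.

4170 yr

Box A: F(A→B) = (0.6133 + 3.426) − 1.175 = 2.8643 Tg P/yr.
Box B: F(B→C) = (2.8643 + 2.117) − 0.7809 = 4.2004 Tg P/yr.
Box C: F(C→D) = (4.2004 + 2.401) − 2.741 = 3.8604 Tg P/yr.
Box D throughput = its input = 3.8604 Tg P/yr; τ = 16100 / 3.8604 = 4171 yr.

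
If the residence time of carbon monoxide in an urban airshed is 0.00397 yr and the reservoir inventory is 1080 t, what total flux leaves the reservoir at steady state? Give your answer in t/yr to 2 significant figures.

F = M / τ = 1080 / 0.00397 = 272000 t/yr.

270000 t/yr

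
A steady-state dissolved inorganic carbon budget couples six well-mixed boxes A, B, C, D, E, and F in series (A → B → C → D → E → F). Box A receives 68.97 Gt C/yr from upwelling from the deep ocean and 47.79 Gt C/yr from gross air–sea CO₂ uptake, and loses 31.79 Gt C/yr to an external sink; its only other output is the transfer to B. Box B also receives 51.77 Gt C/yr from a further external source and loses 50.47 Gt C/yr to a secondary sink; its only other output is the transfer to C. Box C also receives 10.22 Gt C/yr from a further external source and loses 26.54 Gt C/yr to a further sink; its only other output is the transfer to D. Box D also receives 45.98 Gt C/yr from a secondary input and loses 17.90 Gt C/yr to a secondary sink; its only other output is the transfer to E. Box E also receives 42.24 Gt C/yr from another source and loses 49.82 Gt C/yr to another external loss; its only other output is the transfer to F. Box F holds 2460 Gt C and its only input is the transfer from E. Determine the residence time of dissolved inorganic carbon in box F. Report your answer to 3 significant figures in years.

Box A: F(A→B) = (68.97 + 47.79) − 31.79 = 84.970 Gt C/yr.
Box B: F(B→C) = (84.970 + 51.77) − 50.47 = 86.270 Gt C/yr.
Box C: F(C→D) = (86.270 + 10.22) − 26.54 = 69.950 Gt C/yr.
Box D: F(D→E) = (69.950 + 45.98) − 17.90 = 98.030 Gt C/yr.
Box E: F(E→F) = (98.030 + 42.24) − 49.82 = 90.450 Gt C/yr.
Box F throughput = its input = 90.450 Gt C/yr; τ = 2460 / 90.450 = 27.20 yr.

27.2 yr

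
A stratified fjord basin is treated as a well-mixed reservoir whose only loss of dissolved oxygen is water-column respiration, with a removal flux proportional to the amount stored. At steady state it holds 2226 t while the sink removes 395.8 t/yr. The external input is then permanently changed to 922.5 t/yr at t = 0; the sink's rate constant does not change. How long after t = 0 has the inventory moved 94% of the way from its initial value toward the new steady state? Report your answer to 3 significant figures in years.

τ = M₀/F₀ = 2226/395.8 = 5.624 yr.
The remaining gap fraction is e^(−t/τ); 94% covered ⇒ e^(−t/τ) = 0.0600.
t = −τ ln(0.0600) = 5.624 × 2.813 = 15.82 yr.

15.8 yr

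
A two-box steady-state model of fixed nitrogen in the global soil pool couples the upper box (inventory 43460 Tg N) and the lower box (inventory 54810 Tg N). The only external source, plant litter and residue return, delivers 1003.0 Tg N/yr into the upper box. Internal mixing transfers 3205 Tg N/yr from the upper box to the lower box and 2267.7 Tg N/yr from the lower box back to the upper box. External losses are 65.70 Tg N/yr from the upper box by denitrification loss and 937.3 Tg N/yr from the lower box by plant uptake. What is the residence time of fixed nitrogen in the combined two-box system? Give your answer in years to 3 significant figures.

98.0 yr

Residence time in the combined system uses the total inventory and the total *external* removal — internal exchanges between the two boxes cancel.
M_total = 43460 + 54810 = 98270 Tg N.
ΣF_external_out = 65.70 + 937.3 = 1003.0 Tg N/yr.
τ = M_total / ΣF_ext = 98270 / 1003.0 = 97.98 yr.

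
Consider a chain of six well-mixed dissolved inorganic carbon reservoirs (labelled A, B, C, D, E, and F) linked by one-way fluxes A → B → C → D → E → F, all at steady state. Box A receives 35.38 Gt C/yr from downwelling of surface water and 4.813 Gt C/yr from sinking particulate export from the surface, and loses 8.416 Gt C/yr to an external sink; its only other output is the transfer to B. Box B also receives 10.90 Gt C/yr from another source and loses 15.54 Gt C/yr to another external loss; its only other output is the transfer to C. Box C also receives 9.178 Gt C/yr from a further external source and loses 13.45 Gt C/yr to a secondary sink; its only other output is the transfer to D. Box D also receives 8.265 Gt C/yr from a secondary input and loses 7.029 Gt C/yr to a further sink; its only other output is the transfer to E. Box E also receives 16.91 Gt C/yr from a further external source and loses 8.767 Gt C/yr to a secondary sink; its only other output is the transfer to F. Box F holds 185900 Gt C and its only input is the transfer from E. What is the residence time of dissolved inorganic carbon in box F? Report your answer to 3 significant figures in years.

Box A: F(A→B) = (35.38 + 4.813) − 8.416 = 31.777 Gt C/yr.
Box B: F(B→C) = (31.777 + 10.90) − 15.54 = 27.137 Gt C/yr.
Box C: F(C→D) = (27.137 + 9.178) − 13.45 = 22.865 Gt C/yr.
Box D: F(D→E) = (22.865 + 8.265) − 7.029 = 24.101 Gt C/yr.
Box E: F(E→F) = (24.101 + 16.91) − 8.767 = 32.244 Gt C/yr.
Box F throughput = its input = 32.244 Gt C/yr; τ = 185900 / 32.244 = 5765 yr.

5770 yr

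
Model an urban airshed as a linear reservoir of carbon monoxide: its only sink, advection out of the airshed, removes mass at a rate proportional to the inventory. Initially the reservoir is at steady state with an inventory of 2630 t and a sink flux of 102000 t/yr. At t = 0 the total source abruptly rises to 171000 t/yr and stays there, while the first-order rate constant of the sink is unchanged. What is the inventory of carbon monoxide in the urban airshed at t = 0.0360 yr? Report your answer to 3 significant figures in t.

The sink rate constant is k = F₀/M₀ = 102000/2630 = 38.78 yr⁻¹.
Solving dM/dt = F₁ − kM with M(0) = M₀ gives M(t) = F₁/k + (M₀ − F₁/k)·e^(−kt).
F₁/k = 171000/38.78 = 4409.1 t; kt = 38.78 × 0.0360 = 1.396, e^(−kt) = 0.2475.
M(0.0360) = 4409.1 + (2630 − 4409.1) × 0.2475 = 4409.1 − 440.4 = 3968.7 t.

3970 t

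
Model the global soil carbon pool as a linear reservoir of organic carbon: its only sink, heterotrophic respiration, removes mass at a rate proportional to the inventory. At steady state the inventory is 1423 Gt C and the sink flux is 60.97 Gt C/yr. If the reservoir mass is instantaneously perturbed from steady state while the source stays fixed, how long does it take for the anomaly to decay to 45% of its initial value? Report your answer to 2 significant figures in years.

19 yr

For a linear reservoir the anomaly decays as exp(−t/τ) with τ = M/F = 1423/60.97 = 23.34 yr.
exp(−t/τ) = 0.45 ⇒ t = −τ ln(0.45) = 23.34 × 0.7985 = 18.64 yr.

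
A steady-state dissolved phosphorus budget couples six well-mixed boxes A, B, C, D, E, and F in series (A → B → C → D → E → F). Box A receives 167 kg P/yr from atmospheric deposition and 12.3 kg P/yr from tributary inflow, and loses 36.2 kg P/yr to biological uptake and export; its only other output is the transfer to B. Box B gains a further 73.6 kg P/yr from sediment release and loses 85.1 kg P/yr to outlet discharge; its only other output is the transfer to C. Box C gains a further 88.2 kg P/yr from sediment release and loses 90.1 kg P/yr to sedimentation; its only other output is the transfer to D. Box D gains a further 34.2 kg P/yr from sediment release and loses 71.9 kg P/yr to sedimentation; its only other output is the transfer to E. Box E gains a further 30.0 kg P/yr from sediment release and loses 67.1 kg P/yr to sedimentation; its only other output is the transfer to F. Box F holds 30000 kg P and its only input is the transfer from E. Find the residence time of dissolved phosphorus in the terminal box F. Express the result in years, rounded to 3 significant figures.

Box A: F(A→B) = (167 + 12.3) − 36.2 = 143.10 kg P/yr.
Box B: F(B→C) = (143.10 + 73.6) − 85.1 = 131.60 kg P/yr.
Box C: F(C→D) = (131.60 + 88.2) − 90.1 = 129.70 kg P/yr.
Box D: F(D→E) = (129.70 + 34.2) − 71.9 = 92.000 kg P/yr.
Box E: F(E→F) = (92.000 + 30.0) − 67.1 = 54.900 kg P/yr.
Box F throughput = its input = 54.900 kg P/yr; τ = 30000 / 54.900 = 546.4 yr.

546 yr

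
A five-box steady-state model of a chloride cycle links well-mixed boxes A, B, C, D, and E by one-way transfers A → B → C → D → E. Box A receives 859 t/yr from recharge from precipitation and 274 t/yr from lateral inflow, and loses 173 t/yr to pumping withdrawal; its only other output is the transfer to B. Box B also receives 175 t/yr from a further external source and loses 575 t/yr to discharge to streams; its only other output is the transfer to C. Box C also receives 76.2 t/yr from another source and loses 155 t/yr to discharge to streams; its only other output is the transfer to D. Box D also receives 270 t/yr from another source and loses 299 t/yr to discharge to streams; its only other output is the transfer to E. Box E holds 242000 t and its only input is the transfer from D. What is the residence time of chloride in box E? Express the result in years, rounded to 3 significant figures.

535 yr

Box A: F(A→B) = (859 + 274) − 173 = 960.00 t/yr.
Box B: F(B→C) = (960.00 + 175) − 575 = 560.00 t/yr.
Box C: F(C→D) = (560.00 + 76.2) − 155 = 481.20 t/yr.
Box D: F(D→E) = (481.20 + 270) − 299 = 452.20 t/yr.
Box E throughput = its input = 452.20 t/yr; τ = 242000 / 452.20 = 535.2 yr.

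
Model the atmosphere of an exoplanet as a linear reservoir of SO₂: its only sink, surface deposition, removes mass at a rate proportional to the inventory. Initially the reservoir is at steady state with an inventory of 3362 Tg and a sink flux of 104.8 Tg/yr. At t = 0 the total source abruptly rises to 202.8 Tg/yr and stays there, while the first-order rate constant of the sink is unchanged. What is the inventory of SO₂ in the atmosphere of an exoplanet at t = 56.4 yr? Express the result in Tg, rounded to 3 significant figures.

5960 Tg

Residence time τ = M₀/F₀ = 32.08 yr. The eventual steady state is M_∞ = M₀·(F₁/F₀) = 3362 × 202.8/104.8 = 6505.9 Tg.
The anomaly ΔM(t) = M(t) − M_∞ decays as ΔM₀·e^(−t/τ) with ΔM₀ = 3362 − 6505.9 = −3144 Tg.
At t = 56.4 yr, e^(−t/τ) = e^(−1.758) = 0.1724, so ΔM = −541.9 Tg and M = 6505.9 − 541.9 = 5963.9 Tg.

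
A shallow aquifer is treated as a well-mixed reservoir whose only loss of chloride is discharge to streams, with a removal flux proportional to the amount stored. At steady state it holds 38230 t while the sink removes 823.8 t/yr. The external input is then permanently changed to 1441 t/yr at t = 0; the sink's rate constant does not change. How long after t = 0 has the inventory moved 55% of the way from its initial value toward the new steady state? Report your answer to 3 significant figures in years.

τ = M₀/F₀ = 38230/823.8 = 46.41 yr.
The remaining gap fraction is e^(−t/τ); 55% covered ⇒ e^(−t/τ) = 0.450.
t = −τ ln(0.450) = 46.41 × 0.7985 = 37.06 yr.

37.1 yr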